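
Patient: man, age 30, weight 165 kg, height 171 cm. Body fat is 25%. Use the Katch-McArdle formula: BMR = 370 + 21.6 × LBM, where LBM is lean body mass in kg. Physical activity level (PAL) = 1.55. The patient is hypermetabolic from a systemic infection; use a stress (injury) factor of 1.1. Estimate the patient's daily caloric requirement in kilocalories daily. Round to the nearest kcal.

LBM = 165 × (1 − 0.25) = 123.75 kg. Katch-McArdle: BMR = 370 + 21.6 × 123.75 = 3043 kcal/day.
TEE = BMR × activity factor = 3043 × 1.55 = 4716.65 kcal/day.
Apply stress factor: 4716.65 × 1.1 = 5188.315 kcal/day.

5188 kilocalories daily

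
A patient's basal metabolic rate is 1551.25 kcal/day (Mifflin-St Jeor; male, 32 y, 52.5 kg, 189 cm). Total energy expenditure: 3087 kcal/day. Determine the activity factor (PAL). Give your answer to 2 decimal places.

Activity factor = TEE ÷ BMR = 3087 ÷ 1551.25 = 1.99.

1.99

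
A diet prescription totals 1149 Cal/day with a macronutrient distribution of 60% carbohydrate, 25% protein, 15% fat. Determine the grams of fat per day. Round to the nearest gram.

19 g/day

Fat energy = 15% × 1149 = 172.35 kcal.
At 9 kcal/g: 172.35 ÷ 9 = 19.15 g.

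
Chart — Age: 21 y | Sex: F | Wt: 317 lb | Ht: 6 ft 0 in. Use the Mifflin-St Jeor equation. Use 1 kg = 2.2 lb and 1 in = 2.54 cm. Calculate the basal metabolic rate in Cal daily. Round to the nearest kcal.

Convert to metric: weight = 317 ÷ 2.2 = 144.0909 kg; height = (6×12 + 0) × 2.54 = 72 × 2.54 = 182.88 cm.
Mifflin-St Jeor (female): BMR = 10(144.0909) + 6.25(182.88) − 5(21) − 161 = 1440.9091 + 1143 − 105 − 161 = 2317.9091 kcal/day.

2318 Cal daily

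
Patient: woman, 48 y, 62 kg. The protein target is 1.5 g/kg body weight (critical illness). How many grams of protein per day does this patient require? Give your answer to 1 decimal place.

93.0 g/day

Protein = 1.5 g/kg × 62 kg = 93 g/day.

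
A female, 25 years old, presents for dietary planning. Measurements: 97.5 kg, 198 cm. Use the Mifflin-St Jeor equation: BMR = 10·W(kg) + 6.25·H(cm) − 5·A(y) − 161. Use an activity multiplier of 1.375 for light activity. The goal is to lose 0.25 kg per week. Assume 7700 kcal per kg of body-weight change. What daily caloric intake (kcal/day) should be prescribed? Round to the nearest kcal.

2374 kcal/day

Mifflin-St Jeor (female): BMR = 10(97.5) + 6.25(198) − 5(25) − 161 = 975 + 1237.5 − 125 − 161 = 1926.5 kcal/day.
TEE = 1926.5 × 1.375 = 2648.9375 kcal/day.
Required daily deficit = 0.25 × 7700 ÷ 7 = 275 kcal/day.
Target intake = 2648.9375 − 275 = 2373.9375 kcal/day.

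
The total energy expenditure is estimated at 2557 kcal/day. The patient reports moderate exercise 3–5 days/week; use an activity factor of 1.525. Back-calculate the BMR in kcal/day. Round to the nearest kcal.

BMR = TEE ÷ activity factor = 2557 ÷ 1.525 = 1676.7213 kcal/day.

1677 kcal/day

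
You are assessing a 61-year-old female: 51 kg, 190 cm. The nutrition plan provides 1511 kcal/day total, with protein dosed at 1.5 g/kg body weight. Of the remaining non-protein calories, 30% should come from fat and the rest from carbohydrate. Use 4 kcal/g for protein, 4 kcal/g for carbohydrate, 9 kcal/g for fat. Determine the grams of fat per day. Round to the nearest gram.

40 g/day

Protein = 1.5 × 51 = 76.5 g → 76.5 × 4 = 306 kcal.
Non-protein calories = 1511 − 306 = 1205 kcal.
Fat: 30% × 1205 = 361.5 kcal; carbohydrate: 843.5 kcal.
Fat: 361.5 kcal ÷ 9 kcal/g = 40.1667 g.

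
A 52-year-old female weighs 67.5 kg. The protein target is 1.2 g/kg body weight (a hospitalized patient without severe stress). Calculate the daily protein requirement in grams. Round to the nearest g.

Protein = 1.2 g/kg × 67.5 kg = 81 g/day.

81 g/day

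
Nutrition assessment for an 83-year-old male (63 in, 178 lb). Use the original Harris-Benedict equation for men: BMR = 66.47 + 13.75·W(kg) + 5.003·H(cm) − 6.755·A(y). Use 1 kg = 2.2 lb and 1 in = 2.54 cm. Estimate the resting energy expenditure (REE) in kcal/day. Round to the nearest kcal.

Convert to metric: weight = 178 ÷ 2.2 = 80.9091 kg; height = 63 × 2.54 = 160.02 cm.
Harris-Benedict: BMR = 66.47 + 13.75(80.9091) + 5.003(160.02) − 6.755(83) = 1418.8851 kcal/day.

1419 kcal/day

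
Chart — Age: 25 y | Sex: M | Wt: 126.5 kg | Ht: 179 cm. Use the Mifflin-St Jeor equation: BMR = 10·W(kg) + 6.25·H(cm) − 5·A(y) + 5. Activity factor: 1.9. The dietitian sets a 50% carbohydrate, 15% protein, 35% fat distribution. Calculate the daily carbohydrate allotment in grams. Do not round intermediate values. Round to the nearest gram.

538 g/day

Mifflin-St Jeor (male): BMR = 10(126.5) + 6.25(179) − 5(25) + 5 = 1265 + 1118.75 − 125 + 5 = 2263.75 kcal/day.
TEE = 2263.75 × 1.9 = 4301.125 kcal/day.
Carbohydrate energy = 50% × 4301.125 = 2150.5625 kcal.
Carbohydrate = 2150.5625 ÷ 4 kcal/g = 537.6406 g.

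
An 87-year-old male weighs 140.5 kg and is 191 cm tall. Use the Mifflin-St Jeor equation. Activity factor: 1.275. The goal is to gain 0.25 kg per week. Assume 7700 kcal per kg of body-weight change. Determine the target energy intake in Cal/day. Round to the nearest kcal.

3040 Cal/day

Mifflin-St Jeor (male): BMR = 10(140.5) + 6.25(191) − 5(87) + 5 = 1405 + 1193.75 − 435 + 5 = 2168.75 kcal/day.
TEE = 2168.75 × 1.275 = 2765.1563 kcal/day.
Required daily surplus = 0.25 × 7700 ÷ 7 = 275 kcal/day.
Target intake = 2765.1563 + 275 = 3040.1563 kcal/day.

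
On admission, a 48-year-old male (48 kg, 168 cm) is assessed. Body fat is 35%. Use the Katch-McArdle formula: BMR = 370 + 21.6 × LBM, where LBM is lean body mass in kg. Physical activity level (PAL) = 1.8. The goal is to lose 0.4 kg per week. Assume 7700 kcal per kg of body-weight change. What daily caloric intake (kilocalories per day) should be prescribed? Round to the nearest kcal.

1439 kilocalories per day

LBM = 48 × (1 − 0.35) = 31.2 kg. Katch-McArdle: BMR = 370 + 21.6 × 31.2 = 1043.92 kcal/day.
TEE = 1043.92 × 1.8 = 1879.056 kcal/day.
Required daily deficit = 0.4 × 7700 ÷ 7 = 440 kcal/day.
Target intake = 1879.056 − 440 = 1439.056 kcal/day.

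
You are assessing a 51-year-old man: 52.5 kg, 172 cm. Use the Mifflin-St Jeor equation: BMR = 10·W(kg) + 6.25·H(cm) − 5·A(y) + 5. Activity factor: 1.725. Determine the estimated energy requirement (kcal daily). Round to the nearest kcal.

Mifflin-St Jeor (male): BMR = 10(52.5) + 6.25(172) − 5(51) + 5 = 525 + 1075 − 255 + 5 = 1350 kcal/day.
TEE = BMR × activity factor = 1350 × 1.725 = 2328.75 kcal/day.

2329 kcal daily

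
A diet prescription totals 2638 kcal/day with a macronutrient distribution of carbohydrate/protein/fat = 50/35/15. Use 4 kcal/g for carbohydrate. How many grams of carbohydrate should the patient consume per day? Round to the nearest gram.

330 g/day

Carbohydrate energy = 50% × 2638 = 1319 kcal.
At 4 kcal/g: 1319 ÷ 4 = 329.75 g.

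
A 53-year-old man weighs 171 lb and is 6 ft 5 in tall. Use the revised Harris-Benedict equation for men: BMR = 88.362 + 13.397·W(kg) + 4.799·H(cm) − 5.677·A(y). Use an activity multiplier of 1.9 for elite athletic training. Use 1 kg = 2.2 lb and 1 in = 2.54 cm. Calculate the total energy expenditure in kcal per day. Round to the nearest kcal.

Convert to metric: weight = 171 ÷ 2.2 = 77.7273 kg; height = (6×12 + 5) × 2.54 = 77 × 2.54 = 195.58 cm.
Harris-Benedict: BMR = 88.362 + 13.397(77.7273) + 4.799(195.58) − 5.677(53) = 1767.3817 kcal/day.
TEE = BMR × activity factor = 1767.3817 × 1.9 = 3358.0252 kcal/day.

3358 kcal per day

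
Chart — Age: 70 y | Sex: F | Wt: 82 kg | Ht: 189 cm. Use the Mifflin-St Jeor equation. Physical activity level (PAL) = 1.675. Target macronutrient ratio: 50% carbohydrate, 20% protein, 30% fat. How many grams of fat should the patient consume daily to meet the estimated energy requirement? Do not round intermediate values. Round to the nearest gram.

Mifflin-St Jeor (female): BMR = 10(82) + 6.25(189) − 5(70) − 161 = 820 + 1181.25 − 350 − 161 = 1490.25 kcal/day.
TEE = 1490.25 × 1.675 = 2496.1688 kcal/day.
Fat energy = 30% × 2496.1688 = 748.8506 kcal.
Fat = 748.8506 ÷ 9 kcal/g = 83.2056 g.

83 g/day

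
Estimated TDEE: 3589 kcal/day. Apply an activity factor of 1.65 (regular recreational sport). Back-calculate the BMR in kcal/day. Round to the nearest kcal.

2175 kcal/day

BMR = TEE ÷ activity factor = 3589 ÷ 1.65 = 2175.1515 kcal/day.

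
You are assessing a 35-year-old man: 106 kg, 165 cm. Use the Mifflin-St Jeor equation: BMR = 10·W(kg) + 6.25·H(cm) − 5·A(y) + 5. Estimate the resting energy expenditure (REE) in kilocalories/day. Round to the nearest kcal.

1921 kilocalories/day

Mifflin-St Jeor (male): BMR = 10(106) + 6.25(165) − 5(35) + 5 = 1060 + 1031.25 − 175 + 5 = 1921.25 kcal/day.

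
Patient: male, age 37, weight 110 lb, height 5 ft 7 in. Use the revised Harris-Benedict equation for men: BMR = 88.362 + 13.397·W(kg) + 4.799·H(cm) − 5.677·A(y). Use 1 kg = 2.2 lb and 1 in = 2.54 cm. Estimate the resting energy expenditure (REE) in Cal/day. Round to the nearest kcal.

1365 Cal/day

Convert to metric: weight = 110 ÷ 2.2 = 50 kg; height = (5×12 + 7) × 2.54 = 67 × 2.54 = 170.18 cm.
Harris-Benedict: BMR = 88.362 + 13.397(50) + 4.799(170.18) − 5.677(37) = 1364.8568 kcal/day.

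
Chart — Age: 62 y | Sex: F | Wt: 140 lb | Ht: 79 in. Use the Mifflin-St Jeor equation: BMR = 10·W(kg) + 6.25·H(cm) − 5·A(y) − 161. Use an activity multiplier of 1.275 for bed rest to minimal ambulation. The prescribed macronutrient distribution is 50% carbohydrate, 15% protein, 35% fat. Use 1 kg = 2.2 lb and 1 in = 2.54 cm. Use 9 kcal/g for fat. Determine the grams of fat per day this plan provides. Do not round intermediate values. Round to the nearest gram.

70 g/day

Convert to metric: weight = 140 ÷ 2.2 = 63.6364 kg; height = 79 × 2.54 = 200.66 cm.
Mifflin-St Jeor (female): BMR = 10(63.6364) + 6.25(200.66) − 5(62) − 161 = 636.3636 + 1254.125 − 310 − 161 = 1419.4886 kcal/day.
TEE = 1419.4886 × 1.275 = 1809.848 kcal/day.
Fat energy = 35% × 1809.848 = 633.4468 kcal.
Fat = 633.4468 ÷ 9 kcal/g = 70.383 g.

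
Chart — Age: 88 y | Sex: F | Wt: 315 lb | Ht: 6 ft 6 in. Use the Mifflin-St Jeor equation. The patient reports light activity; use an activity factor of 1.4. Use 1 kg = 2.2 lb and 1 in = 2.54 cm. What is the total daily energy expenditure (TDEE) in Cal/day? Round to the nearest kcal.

Convert to metric: weight = 315 ÷ 2.2 = 143.1818 kg; height = (6×12 + 6) × 2.54 = 78 × 2.54 = 198.12 cm.
Mifflin-St Jeor (female): BMR = 10(143.1818) + 6.25(198.12) − 5(88) − 161 = 1431.8182 + 1238.25 − 440 − 161 = 2069.0682 kcal/day.
TEE = BMR × activity factor = 2069.0682 × 1.4 = 2896.6955 kcal/day.

2897 Cal/day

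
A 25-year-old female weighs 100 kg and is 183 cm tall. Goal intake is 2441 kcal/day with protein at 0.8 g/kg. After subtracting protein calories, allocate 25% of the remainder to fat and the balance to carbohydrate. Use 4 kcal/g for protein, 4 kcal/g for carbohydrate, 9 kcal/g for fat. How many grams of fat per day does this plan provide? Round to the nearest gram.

Protein = 0.8 × 100 = 80 g → 80 × 4 = 320 kcal.
Non-protein calories = 2441 − 320 = 2121 kcal.
Fat: 25% × 2121 = 530.25 kcal; carbohydrate: 1590.75 kcal.
Fat: 530.25 kcal ÷ 9 kcal/g = 58.9167 g.

59 g/day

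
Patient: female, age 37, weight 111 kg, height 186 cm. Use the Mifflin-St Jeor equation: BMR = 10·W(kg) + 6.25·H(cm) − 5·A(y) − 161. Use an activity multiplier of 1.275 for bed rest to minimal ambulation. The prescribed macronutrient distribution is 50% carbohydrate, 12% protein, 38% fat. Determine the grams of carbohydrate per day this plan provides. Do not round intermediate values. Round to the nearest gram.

307 g/day

Mifflin-St Jeor (female): BMR = 10(111) + 6.25(186) − 5(37) − 161 = 1110 + 1162.5 − 185 − 161 = 1926.5 kcal/day.
TEE = 1926.5 × 1.275 = 2456.2875 kcal/day.
Carbohydrate energy = 50% × 2456.2875 = 1228.1438 kcal.
Carbohydrate = 1228.1438 ÷ 4 kcal/g = 307.0359 g.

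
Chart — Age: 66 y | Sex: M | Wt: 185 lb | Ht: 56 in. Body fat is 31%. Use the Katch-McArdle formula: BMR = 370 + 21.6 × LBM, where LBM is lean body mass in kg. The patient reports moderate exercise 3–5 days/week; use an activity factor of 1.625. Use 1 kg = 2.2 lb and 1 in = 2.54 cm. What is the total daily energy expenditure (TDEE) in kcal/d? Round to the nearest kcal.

Convert to metric: weight = 185 ÷ 2.2 = 84.0909 kg; height = 56 × 2.54 = 142.24 cm.
LBM = 84.0909 × (1 − 0.31) = 58.0227 kg. Katch-McArdle: BMR = 370 + 21.6 × 58.0227 = 1623.2909 kcal/day.
TEE = BMR × activity factor = 1623.2909 × 1.625 = 2637.8477 kcal/day.

2638 kcal/d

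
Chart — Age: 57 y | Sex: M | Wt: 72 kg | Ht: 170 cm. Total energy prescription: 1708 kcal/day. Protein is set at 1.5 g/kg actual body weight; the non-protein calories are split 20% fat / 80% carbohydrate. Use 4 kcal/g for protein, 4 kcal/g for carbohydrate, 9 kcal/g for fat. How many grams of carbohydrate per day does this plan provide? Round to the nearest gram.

255 g/day

Protein = 1.5 × 72 = 108 g → 108 × 4 = 432 kcal.
Non-protein calories = 1708 − 432 = 1276 kcal.
Fat: 20% × 1276 = 255.2 kcal; carbohydrate: 1020.8 kcal.
Carbohydrate: 1020.8 kcal ÷ 4 kcal/g = 255.2 g.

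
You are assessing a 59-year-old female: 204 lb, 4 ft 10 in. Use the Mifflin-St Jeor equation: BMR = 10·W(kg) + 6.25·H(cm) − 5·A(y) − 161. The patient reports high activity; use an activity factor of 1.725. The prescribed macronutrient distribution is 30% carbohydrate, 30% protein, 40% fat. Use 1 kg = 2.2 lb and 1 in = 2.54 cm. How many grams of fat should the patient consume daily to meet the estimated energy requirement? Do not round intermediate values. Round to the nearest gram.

107 g/day

Convert to metric: weight = 204 ÷ 2.2 = 92.7273 kg; height = (4×12 + 10) × 2.54 = 58 × 2.54 = 147.32 cm.
Mifflin-St Jeor (female): BMR = 10(92.7273) + 6.25(147.32) − 5(59) − 161 = 927.2727 + 920.75 − 295 − 161 = 1392.0227 kcal/day.
TEE = 1392.0227 × 1.725 = 2401.2392 kcal/day.
Fat energy = 40% × 2401.2392 = 960.4957 kcal.
Fat = 960.4957 ÷ 9 kcal/g = 106.7217 g.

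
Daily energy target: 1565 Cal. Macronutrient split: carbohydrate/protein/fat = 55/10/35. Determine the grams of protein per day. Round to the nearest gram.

Protein energy = 10% × 1565 = 156.5 kcal.
At 4 kcal/g: 156.5 ÷ 4 = 39.125 g.

39 g/day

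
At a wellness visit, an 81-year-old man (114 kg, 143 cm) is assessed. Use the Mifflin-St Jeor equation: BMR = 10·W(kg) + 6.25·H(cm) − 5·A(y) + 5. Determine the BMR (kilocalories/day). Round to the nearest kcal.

1634 kilocalories/day

Mifflin-St Jeor (male): BMR = 10(114) + 6.25(143) − 5(81) + 5 = 1140 + 893.75 − 405 + 5 = 1633.75 kcal/day.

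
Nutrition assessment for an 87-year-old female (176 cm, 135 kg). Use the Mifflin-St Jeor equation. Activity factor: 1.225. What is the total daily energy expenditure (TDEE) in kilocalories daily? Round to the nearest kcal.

2271 kilocalories daily

Mifflin-St Jeor (female): BMR = 10(135) + 6.25(176) − 5(87) − 161 = 1350 + 1100 − 435 − 161 = 1854 kcal/day.
TEE = BMR × activity factor = 1854 × 1.225 = 2271.15 kcal/day.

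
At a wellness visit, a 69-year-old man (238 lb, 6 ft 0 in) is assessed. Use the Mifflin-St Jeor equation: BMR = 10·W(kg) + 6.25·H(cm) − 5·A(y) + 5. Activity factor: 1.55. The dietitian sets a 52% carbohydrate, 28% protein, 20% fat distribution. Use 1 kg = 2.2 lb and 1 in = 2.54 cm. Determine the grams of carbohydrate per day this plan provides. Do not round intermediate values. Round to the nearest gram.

Convert to metric: weight = 238 ÷ 2.2 = 108.1818 kg; height = (6×12 + 0) × 2.54 = 72 × 2.54 = 182.88 cm.
Mifflin-St Jeor (male): BMR = 10(108.1818) + 6.25(182.88) − 5(69) + 5 = 1081.8182 + 1143 − 345 + 5 = 1884.8182 kcal/day.
TEE = 1884.8182 × 1.55 = 2921.4682 kcal/day.
Carbohydrate energy = 52% × 2921.4682 = 1519.1635 kcal.
Carbohydrate = 1519.1635 ÷ 4 kcal/g = 379.7909 g.

380 g/day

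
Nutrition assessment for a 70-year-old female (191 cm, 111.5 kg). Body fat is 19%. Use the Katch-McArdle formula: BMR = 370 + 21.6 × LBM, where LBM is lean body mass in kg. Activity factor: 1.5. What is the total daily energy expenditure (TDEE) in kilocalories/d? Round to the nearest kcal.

3481 kilocalories/d

LBM = 111.5 × (1 − 0.19) = 90.315 kg. Katch-McArdle: BMR = 370 + 21.6 × 90.315 = 2320.804 kcal/day.
TEE = BMR × activity factor = 2320.804 × 1.5 = 3481.206 kcal/day.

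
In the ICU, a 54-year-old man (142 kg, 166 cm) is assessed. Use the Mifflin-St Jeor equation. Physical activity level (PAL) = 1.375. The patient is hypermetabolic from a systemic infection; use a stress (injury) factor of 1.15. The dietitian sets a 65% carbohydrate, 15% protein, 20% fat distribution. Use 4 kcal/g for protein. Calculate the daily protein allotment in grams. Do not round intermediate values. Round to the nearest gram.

130 g/day

Mifflin-St Jeor (male): BMR = 10(142) + 6.25(166) − 5(54) + 5 = 1420 + 1037.5 − 270 + 5 = 2192.5 kcal/day.
TEE = 2192.5 × 1.375 = 3014.6875 kcal/day.
With stress factor 1.15: 3014.6875 × 1.15 = 3466.8906 kcal/day.
Protein energy = 15% × 3466.8906 = 520.0336 kcal.
Protein = 520.0336 ÷ 4 kcal/g = 130.0084 g.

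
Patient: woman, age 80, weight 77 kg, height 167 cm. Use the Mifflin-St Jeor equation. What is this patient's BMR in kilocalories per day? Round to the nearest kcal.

1253 kilocalories per day

Mifflin-St Jeor (female): BMR = 10(77) + 6.25(167) − 5(80) − 161 = 770 + 1043.75 − 400 − 161 = 1252.75 kcal/day.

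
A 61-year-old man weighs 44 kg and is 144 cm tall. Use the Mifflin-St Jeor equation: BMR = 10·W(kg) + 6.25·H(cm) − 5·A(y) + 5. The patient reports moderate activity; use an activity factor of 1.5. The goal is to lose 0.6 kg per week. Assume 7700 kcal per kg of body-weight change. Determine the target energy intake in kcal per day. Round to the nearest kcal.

Mifflin-St Jeor (male): BMR = 10(44) + 6.25(144) − 5(61) + 5 = 440 + 900 − 305 + 5 = 1040 kcal/day.
TEE = 1040 × 1.5 = 1560 kcal/day.
Required daily deficit = 0.6 × 7700 ÷ 7 = 660 kcal/day.
Target intake = 1560 − 660 = 900 kcal/day.

900 kcal per day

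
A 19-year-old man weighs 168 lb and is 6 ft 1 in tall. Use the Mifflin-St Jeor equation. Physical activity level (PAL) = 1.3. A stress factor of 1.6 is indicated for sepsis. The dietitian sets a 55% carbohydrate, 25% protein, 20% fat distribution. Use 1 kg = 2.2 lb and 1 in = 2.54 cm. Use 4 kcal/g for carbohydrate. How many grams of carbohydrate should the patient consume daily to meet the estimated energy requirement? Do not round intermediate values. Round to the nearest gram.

524 g/day

Convert to metric: weight = 168 ÷ 2.2 = 76.3636 kg; height = (6×12 + 1) × 2.54 = 73 × 2.54 = 185.42 cm.
Mifflin-St Jeor (male): BMR = 10(76.3636) + 6.25(185.42) − 5(19) + 5 = 763.6364 + 1158.875 − 95 + 5 = 1832.5114 kcal/day.
TEE = 1832.5114 × 1.3 = 2382.2648 kcal/day.
With stress factor 1.6: 2382.2648 × 1.6 = 3811.6236 kcal/day.
Carbohydrate energy = 55% × 3811.6236 = 2096.393 kcal.
Carbohydrate = 2096.393 ÷ 4 kcal/g = 524.0983 g.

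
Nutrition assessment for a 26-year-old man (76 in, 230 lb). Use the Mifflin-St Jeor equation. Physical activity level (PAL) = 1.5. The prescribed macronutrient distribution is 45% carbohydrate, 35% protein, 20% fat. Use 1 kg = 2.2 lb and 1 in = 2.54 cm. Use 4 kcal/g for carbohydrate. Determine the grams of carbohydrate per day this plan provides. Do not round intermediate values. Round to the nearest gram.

Convert to metric: weight = 230 ÷ 2.2 = 104.5455 kg; height = 76 × 2.54 = 193.04 cm.
Mifflin-St Jeor (male): BMR = 10(104.5455) + 6.25(193.04) − 5(26) + 5 = 1045.4545 + 1206.5 − 130 + 5 = 2126.9545 kcal/day.
TEE = 2126.9545 × 1.5 = 3190.4318 kcal/day.
Carbohydrate energy = 45% × 3190.4318 = 1435.6943 kcal.
Carbohydrate = 1435.6943 ÷ 4 kcal/g = 358.9236 g.

359 g/day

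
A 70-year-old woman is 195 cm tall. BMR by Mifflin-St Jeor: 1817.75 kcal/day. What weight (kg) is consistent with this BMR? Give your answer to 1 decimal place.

111.0 kg

1817.75 = 10·W + 6.25(195) − 5(70) − 161
10·W = 1817.75 − 707.75 = 1110, so W = 111 kg.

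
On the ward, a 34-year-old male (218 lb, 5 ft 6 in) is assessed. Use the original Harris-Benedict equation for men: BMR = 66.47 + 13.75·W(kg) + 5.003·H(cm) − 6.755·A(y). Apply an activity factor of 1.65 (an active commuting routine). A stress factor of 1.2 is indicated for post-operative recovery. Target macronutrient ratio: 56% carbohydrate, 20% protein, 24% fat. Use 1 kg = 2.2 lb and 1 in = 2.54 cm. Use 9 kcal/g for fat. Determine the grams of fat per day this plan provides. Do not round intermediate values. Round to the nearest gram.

Convert to metric: weight = 218 ÷ 2.2 = 99.0909 kg; height = (5×12 + 6) × 2.54 = 66 × 2.54 = 167.64 cm.
Harris-Benedict: BMR = 66.47 + 13.75(99.0909) + 5.003(167.64) − 6.755(34) = 2038.0029 kcal/day.
TEE = 2038.0029 × 1.65 = 3362.7048 kcal/day.
With stress factor 1.2: 3362.7048 × 1.2 = 4035.2458 kcal/day.
Fat energy = 24% × 4035.2458 = 968.459 kcal.
Fat = 968.459 ÷ 9 kcal/g = 107.6066 g.

108 g/day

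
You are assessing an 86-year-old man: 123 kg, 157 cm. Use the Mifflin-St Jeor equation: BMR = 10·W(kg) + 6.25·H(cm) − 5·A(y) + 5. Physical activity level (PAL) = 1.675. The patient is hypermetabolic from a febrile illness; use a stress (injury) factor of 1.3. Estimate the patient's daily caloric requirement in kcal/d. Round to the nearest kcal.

3890 kcal/d

Mifflin-St Jeor (male): BMR = 10(123) + 6.25(157) − 5(86) + 5 = 1230 + 981.25 − 430 + 5 = 1786.25 kcal/day.
TEE = BMR × activity factor = 1786.25 × 1.675 = 2991.9688 kcal/day.
Apply stress factor: 2991.9688 × 1.3 = 3889.5594 kcal/day.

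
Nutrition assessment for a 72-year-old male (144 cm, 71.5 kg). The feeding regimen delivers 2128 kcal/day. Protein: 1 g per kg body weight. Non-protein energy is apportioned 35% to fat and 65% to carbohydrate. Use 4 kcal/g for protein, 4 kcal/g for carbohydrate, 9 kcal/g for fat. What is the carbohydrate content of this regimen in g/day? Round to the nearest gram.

Protein = 1 × 71.5 = 71.5 g → 71.5 × 4 = 286 kcal.
Non-protein calories = 2128 − 286 = 1842 kcal.
Fat: 35% × 1842 = 644.7 kcal; carbohydrate: 1197.3 kcal.
Carbohydrate: 1197.3 kcal ÷ 4 kcal/g = 299.325 g.

299 g/day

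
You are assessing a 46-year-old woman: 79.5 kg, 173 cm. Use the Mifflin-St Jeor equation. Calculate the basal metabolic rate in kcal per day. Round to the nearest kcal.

Mifflin-St Jeor (female): BMR = 10(79.5) + 6.25(173) − 5(46) − 161 = 795 + 1081.25 − 230 − 161 = 1485.25 kcal/day.

1485 kcal per day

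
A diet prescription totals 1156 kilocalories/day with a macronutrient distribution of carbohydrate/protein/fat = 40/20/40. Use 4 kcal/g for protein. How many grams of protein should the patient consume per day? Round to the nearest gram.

Protein energy = 20% × 1156 = 231.2 kcal.
At 4 kcal/g: 231.2 ÷ 4 = 57.8 g.

58 g/day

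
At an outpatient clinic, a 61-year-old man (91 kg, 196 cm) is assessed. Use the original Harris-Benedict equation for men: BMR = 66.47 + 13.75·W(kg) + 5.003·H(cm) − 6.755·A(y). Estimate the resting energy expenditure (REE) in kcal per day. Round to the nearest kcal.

1886 kcal per day

Harris-Benedict: BMR = 66.47 + 13.75(91) + 5.003(196) − 6.755(61) = 1886.253 kcal/day.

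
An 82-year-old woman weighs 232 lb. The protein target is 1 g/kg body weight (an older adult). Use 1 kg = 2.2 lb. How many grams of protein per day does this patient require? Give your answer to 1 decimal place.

Weight in kg = 232 ÷ 2.2 = 105.4545 kg.
Protein = 1 g/kg × 105.4545 kg = 105.4545 g/day.

105.5 g/day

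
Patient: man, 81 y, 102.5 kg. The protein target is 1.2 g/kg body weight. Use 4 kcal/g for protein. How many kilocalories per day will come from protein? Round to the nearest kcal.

492 kcal/day

Protein = 1.2 g/kg × 102.5 kg = 123 g/day.
Protein energy = 123 g × 4 kcal/g = 492 kcal/day.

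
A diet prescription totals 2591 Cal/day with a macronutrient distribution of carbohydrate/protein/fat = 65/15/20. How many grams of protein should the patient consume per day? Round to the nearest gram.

Protein energy = 15% × 2591 = 388.65 kcal.
At 4 kcal/g: 388.65 ÷ 4 = 97.1625 g.

97 g/day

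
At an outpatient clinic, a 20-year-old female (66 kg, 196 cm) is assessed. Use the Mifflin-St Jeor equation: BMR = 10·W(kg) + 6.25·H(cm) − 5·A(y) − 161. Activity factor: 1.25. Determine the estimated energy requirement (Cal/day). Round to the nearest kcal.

Mifflin-St Jeor (female): BMR = 10(66) + 6.25(196) − 5(20) − 161 = 660 + 1225 − 100 − 161 = 1624 kcal/day.
TEE = BMR × activity factor = 1624 × 1.25 = 2030 kcal/day.

2030 Cal/day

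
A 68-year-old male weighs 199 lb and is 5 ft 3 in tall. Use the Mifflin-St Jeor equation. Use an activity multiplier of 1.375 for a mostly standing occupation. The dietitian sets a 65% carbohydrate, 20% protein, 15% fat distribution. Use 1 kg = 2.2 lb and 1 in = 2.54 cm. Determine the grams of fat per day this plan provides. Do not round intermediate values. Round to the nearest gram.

Convert to metric: weight = 199 ÷ 2.2 = 90.4545 kg; height = (5×12 + 3) × 2.54 = 63 × 2.54 = 160.02 cm.
Mifflin-St Jeor (male): BMR = 10(90.4545) + 6.25(160.02) − 5(68) + 5 = 904.5455 + 1000.125 − 340 + 5 = 1569.6705 kcal/day.
TEE = 1569.6705 × 1.375 = 2158.2969 kcal/day.
Fat energy = 15% × 2158.2969 = 323.7445 kcal.
Fat = 323.7445 ÷ 9 kcal/g = 35.9716 g.

36 g/day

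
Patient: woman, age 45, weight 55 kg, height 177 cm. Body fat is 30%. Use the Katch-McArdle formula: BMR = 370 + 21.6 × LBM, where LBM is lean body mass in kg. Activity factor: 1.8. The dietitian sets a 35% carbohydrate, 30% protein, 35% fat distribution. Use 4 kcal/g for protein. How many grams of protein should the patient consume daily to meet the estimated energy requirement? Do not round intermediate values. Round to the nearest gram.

LBM = 55 × (1 − 0.3) = 38.5 kg. Katch-McArdle: BMR = 370 + 21.6 × 38.5 = 1201.6 kcal/day.
TEE = 1201.6 × 1.8 = 2162.88 kcal/day.
Protein energy = 30% × 2162.88 = 648.864 kcal.
Protein = 648.864 ÷ 4 kcal/g = 162.216 g.

162 g/day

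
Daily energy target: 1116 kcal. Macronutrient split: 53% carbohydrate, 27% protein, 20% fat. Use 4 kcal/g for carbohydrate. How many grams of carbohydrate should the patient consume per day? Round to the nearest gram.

148 g/day

Carbohydrate energy = 53% × 1116 = 591.48 kcal.
At 4 kcal/g: 591.48 ÷ 4 = 147.87 g.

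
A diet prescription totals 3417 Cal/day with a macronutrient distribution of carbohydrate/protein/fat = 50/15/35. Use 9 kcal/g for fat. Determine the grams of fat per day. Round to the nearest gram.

Fat energy = 35% × 3417 = 1195.95 kcal.
At 9 kcal/g: 1195.95 ÷ 9 = 132.8833 g.

133 g/day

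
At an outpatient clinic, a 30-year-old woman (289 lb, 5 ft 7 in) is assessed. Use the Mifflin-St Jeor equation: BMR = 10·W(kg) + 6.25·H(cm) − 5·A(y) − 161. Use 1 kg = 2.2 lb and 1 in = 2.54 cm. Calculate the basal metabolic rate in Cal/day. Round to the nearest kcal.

Convert to metric: weight = 289 ÷ 2.2 = 131.3636 kg; height = (5×12 + 7) × 2.54 = 67 × 2.54 = 170.18 cm.
Mifflin-St Jeor (female): BMR = 10(131.3636) + 6.25(170.18) − 5(30) − 161 = 1313.6364 + 1063.625 − 150 − 161 = 2066.2614 kcal/day.

2066 Cal/day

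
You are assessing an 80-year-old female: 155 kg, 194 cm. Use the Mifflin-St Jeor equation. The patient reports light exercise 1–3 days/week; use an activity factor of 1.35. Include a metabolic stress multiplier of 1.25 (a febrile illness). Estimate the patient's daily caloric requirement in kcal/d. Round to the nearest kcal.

Mifflin-St Jeor (female): BMR = 10(155) + 6.25(194) − 5(80) − 161 = 1550 + 1212.5 − 400 − 161 = 2201.5 kcal/day.
TEE = BMR × activity factor = 2201.5 × 1.35 = 2972.025 kcal/day.
Apply stress factor: 2972.025 × 1.25 = 3715.0313 kcal/day.

3715 kcal/d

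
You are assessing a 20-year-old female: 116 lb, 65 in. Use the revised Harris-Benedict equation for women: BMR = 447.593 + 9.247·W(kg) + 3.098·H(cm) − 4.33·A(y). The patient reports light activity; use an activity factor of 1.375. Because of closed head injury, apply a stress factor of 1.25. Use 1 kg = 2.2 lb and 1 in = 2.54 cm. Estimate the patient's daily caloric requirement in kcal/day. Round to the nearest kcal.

2338 kcal/day

Convert to metric: weight = 116 ÷ 2.2 = 52.7273 kg; height = 65 × 2.54 = 165.1 cm.
Harris-Benedict: BMR = 447.593 + 9.247(52.7273) + 3.098(165.1) − 4.33(20) = 1360.0419 kcal/day.
TEE = BMR × activity factor = 1360.0419 × 1.375 = 1870.0576 kcal/day.
Apply stress factor: 1870.0576 × 1.25 = 2337.572 kcal/day.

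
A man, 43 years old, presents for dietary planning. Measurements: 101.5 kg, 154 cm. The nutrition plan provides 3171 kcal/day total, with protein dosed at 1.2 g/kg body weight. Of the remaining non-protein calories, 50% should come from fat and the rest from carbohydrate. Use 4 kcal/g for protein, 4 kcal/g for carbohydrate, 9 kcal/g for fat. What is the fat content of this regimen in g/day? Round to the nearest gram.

149 g/day

Protein = 1.2 × 101.5 = 121.8 g → 121.8 × 4 = 487.2 kcal.
Non-protein calories = 3171 − 487.2 = 2683.8 kcal.
Fat: 50% × 2683.8 = 1341.9 kcal; carbohydrate: 1341.9 kcal.
Fat: 1341.9 kcal ÷ 9 kcal/g = 149.1 g.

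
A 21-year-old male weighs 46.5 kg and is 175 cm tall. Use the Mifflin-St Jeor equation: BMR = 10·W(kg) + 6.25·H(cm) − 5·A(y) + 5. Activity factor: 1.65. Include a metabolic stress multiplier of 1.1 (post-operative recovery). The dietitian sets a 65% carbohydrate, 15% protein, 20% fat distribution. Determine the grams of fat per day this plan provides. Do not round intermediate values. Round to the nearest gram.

59 g/day

Mifflin-St Jeor (male): BMR = 10(46.5) + 6.25(175) − 5(21) + 5 = 465 + 1093.75 − 105 + 5 = 1458.75 kcal/day.
TEE = 1458.75 × 1.65 = 2406.9375 kcal/day.
With stress factor 1.1: 2406.9375 × 1.1 = 2647.6313 kcal/day.
Fat energy = 20% × 2647.6313 = 529.5263 kcal.
Fat = 529.5263 ÷ 9 kcal/g = 58.8363 g.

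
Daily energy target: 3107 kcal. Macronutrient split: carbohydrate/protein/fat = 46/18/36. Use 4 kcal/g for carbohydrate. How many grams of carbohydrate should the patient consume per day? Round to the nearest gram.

357 g/day

Carbohydrate energy = 46% × 3107 = 1429.22 kcal.
At 4 kcal/g: 1429.22 ÷ 4 = 357.305 g.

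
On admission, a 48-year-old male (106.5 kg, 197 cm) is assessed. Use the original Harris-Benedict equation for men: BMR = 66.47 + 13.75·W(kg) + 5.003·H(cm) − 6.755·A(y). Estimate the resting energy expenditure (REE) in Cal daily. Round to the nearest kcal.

Harris-Benedict: BMR = 66.47 + 13.75(106.5) + 5.003(197) − 6.755(48) = 2192.196 kcal/day.

2192 Cal daily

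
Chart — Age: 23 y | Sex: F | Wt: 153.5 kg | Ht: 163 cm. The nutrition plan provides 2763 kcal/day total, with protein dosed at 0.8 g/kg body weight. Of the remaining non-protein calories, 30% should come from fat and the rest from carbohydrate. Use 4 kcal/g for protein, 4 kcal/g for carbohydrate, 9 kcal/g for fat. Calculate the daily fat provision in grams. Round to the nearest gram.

76 g/day

Protein = 0.8 × 153.5 = 122.8 g → 122.8 × 4 = 491.2 kcal.
Non-protein calories = 2763 − 491.2 = 2271.8 kcal.
Fat: 30% × 2271.8 = 681.54 kcal; carbohydrate: 1590.26 kcal.
Fat: 681.54 kcal ÷ 9 kcal/g = 75.7267 g.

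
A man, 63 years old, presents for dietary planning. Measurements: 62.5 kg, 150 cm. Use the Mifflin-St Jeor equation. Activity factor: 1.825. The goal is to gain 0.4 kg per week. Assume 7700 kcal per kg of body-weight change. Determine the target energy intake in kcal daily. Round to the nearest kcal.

2726 kcal daily

Mifflin-St Jeor (male): BMR = 10(62.5) + 6.25(150) − 5(63) + 5 = 625 + 937.5 − 315 + 5 = 1252.5 kcal/day.
TEE = 1252.5 × 1.825 = 2285.8125 kcal/day.
Required daily surplus = 0.4 × 7700 ÷ 7 = 440 kcal/day.
Target intake = 2285.8125 + 440 = 2725.8125 kcal/day.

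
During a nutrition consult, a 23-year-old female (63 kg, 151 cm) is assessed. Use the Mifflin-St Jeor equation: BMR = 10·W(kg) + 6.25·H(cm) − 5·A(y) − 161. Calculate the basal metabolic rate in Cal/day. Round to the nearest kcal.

1298 Cal/day

Mifflin-St Jeor (female): BMR = 10(63) + 6.25(151) − 5(23) − 161 = 630 + 943.75 − 115 − 161 = 1297.75 kcal/day.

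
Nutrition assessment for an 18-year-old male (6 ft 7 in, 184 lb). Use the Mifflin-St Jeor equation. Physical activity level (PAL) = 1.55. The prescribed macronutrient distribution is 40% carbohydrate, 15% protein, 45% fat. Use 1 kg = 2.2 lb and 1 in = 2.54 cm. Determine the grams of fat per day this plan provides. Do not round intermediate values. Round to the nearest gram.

155 g/day

Convert to metric: weight = 184 ÷ 2.2 = 83.6364 kg; height = (6×12 + 7) × 2.54 = 79 × 2.54 = 200.66 cm.
Mifflin-St Jeor (male): BMR = 10(83.6364) + 6.25(200.66) − 5(18) + 5 = 836.3636 + 1254.125 − 90 + 5 = 2005.4886 kcal/day.
TEE = 2005.4886 × 1.55 = 3108.5074 kcal/day.
Fat energy = 45% × 3108.5074 = 1398.8283 kcal.
Fat = 1398.8283 ÷ 9 kcal/g = 155.4254 g.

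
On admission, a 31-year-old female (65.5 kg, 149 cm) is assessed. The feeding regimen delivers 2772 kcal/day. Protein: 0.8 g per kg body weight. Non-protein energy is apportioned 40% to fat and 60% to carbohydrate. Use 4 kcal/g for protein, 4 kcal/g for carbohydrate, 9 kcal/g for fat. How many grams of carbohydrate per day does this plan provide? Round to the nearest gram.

384 g/day

Protein = 0.8 × 65.5 = 52.4 g → 52.4 × 4 = 209.6 kcal.
Non-protein calories = 2772 − 209.6 = 2562.4 kcal.
Fat: 40% × 2562.4 = 1024.96 kcal; carbohydrate: 1537.44 kcal.
Carbohydrate: 1537.44 kcal ÷ 4 kcal/g = 384.36 g.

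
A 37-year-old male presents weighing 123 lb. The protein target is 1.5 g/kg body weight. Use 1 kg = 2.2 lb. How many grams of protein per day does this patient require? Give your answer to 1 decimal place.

83.9 g/day

Weight in kg = 123 ÷ 2.2 = 55.9091 kg.
Protein = 1.5 g/kg × 55.9091 kg = 83.8636 g/day.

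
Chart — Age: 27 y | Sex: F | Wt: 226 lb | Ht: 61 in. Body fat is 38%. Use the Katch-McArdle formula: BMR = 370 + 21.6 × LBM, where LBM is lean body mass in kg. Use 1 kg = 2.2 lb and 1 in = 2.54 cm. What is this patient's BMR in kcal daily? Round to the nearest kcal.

1746 kcal daily

Convert to metric: weight = 226 ÷ 2.2 = 102.7273 kg; height = 61 × 2.54 = 154.94 cm.
LBM = 102.7273 × (1 − 0.38) = 63.6909 kg. Katch-McArdle: BMR = 370 + 21.6 × 63.6909 = 1745.7236 kcal/day.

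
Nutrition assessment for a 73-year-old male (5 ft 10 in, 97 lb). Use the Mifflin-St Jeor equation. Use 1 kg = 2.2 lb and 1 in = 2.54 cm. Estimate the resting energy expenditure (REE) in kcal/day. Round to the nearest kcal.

1192 kcal/day

Convert to metric: weight = 97 ÷ 2.2 = 44.0909 kg; height = (5×12 + 10) × 2.54 = 70 × 2.54 = 177.8 cm.
Mifflin-St Jeor (male): BMR = 10(44.0909) + 6.25(177.8) − 5(73) + 5 = 440.9091 + 1111.25 − 365 + 5 = 1192.1591 kcal/day.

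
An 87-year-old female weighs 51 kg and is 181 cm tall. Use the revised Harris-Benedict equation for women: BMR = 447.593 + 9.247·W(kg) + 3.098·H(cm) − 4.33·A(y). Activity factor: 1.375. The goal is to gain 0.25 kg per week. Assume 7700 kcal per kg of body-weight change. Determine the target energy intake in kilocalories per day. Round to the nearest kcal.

Harris-Benedict: BMR = 447.593 + 9.247(51) + 3.098(181) − 4.33(87) = 1103.218 kcal/day.
TEE = 1103.218 × 1.375 = 1516.9248 kcal/day.
Required daily surplus = 0.25 × 7700 ÷ 7 = 275 kcal/day.
Target intake = 1516.9248 + 275 = 1791.9248 kcal/day.

1792 kilocalories per day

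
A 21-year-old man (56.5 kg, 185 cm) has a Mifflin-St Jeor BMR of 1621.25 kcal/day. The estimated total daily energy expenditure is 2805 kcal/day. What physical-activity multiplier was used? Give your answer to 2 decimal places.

1.73

Activity factor = TEE ÷ BMR = 2805 ÷ 1621.25 = 1.73.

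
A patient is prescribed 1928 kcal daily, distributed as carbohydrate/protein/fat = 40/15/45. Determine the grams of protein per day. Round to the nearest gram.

72 g/day

Protein energy = 15% × 1928 = 289.2 kcal.
At 4 kcal/g: 289.2 ÷ 4 = 72.3 g.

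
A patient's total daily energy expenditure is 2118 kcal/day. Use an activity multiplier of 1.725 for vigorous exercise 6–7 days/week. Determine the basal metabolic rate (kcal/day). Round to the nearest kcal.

1228 kcal/day

BMR = TEE ÷ activity factor = 2118 ÷ 1.725 = 1227.8261 kcal/day.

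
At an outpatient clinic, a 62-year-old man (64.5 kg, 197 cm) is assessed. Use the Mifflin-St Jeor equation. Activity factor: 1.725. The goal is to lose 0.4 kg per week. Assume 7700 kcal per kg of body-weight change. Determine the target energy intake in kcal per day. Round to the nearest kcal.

2270 kcal per day

Mifflin-St Jeor (male): BMR = 10(64.5) + 6.25(197) − 5(62) + 5 = 645 + 1231.25 − 310 + 5 = 1571.25 kcal/day.
TEE = 1571.25 × 1.725 = 2710.4063 kcal/day.
Required daily deficit = 0.4 × 7700 ÷ 7 = 440 kcal/day.
Target intake = 2710.4063 − 440 = 2270.4063 kcal/day.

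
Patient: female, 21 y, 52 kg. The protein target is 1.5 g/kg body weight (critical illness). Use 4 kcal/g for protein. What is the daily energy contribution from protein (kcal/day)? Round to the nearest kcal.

312 kcal/day

Protein = 1.5 g/kg × 52 kg = 78 g/day.
Protein energy = 78 g × 4 kcal/g = 312 kcal/day.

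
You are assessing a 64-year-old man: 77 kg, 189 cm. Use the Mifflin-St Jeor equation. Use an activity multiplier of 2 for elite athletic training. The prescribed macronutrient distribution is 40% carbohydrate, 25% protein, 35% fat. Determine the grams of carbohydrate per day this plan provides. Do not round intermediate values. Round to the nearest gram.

327 g/day

Mifflin-St Jeor (male): BMR = 10(77) + 6.25(189) − 5(64) + 5 = 770 + 1181.25 − 320 + 5 = 1636.25 kcal/day.
TEE = 1636.25 × 2 = 3272.5 kcal/day.
Carbohydrate energy = 40% × 3272.5 = 1309 kcal.
Carbohydrate = 1309 ÷ 4 kcal/g = 327.25 g.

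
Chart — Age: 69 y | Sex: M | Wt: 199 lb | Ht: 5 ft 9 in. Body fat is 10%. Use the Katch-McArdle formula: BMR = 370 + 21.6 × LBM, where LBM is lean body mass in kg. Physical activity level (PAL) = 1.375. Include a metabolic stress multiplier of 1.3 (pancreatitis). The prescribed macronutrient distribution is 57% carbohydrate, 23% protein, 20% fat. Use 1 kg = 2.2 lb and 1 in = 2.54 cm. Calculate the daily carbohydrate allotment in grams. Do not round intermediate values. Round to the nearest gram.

542 g/day

Convert to metric: weight = 199 ÷ 2.2 = 90.4545 kg; height = (5×12 + 9) × 2.54 = 69 × 2.54 = 175.26 cm.
LBM = 90.4545 × (1 − 0.1) = 81.4091 kg. Katch-McArdle: BMR = 370 + 21.6 × 81.4091 = 2128.4364 kcal/day.
TEE = 2128.4364 × 1.375 = 2926.6 kcal/day.
With stress factor 1.3: 2926.6 × 1.3 = 3804.58 kcal/day.
Carbohydrate energy = 57% × 3804.58 = 2168.6106 kcal.
Carbohydrate = 2168.6106 ÷ 4 kcal/g = 542.1526 g.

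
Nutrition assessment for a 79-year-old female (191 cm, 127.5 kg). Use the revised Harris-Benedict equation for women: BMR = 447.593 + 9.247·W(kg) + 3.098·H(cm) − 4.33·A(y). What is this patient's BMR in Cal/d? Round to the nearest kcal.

Harris-Benedict: BMR = 447.593 + 9.247(127.5) + 3.098(191) − 4.33(79) = 1876.2335 kcal/day.

1876 Cal/d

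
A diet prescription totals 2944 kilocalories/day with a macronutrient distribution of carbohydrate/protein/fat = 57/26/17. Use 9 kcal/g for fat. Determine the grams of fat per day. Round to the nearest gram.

56 g/day

Fat energy = 17% × 2944 = 500.48 kcal.
At 9 kcal/g: 500.48 ÷ 9 = 55.6089 g.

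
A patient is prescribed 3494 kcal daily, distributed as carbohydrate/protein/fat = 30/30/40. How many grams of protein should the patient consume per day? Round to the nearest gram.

262 g/day

Protein energy = 30% × 3494 = 1048.2 kcal.
At 4 kcal/g: 1048.2 ÷ 4 = 262.05 g.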